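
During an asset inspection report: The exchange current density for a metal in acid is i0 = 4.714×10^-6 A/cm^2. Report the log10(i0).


i0 = 4.714×10^-6 A/cm^2
log10(i0) = -5.327

-5.327


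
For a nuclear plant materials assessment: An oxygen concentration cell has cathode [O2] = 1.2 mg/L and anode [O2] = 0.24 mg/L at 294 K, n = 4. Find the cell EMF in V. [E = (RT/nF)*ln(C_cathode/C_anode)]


Apply the Nernst concentration-cell relation: E = (RT/nF)*ln(C_cathode/C_anode)
RT/nF = 8.314*294/(4*96485) = 0.00633341 V
ln(1.2/0.24) = 1.60944
E = 0.00633341 * 1.60944 = 0.01019 V

0.01019 V


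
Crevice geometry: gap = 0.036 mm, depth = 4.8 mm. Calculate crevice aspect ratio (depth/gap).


Aspect ratio = depth / gap
Ratio = 4.8 / 0.036 = 133.3

133.3


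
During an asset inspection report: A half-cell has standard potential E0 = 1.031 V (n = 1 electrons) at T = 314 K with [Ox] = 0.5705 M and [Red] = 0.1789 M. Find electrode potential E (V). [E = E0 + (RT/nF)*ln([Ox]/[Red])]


Apply the Nernst equation: E = E0 + (RT/nF)*ln([Ox]/[Red])
Step 1: RT/nF = 8.314*314/(1*96485) = 0.02705701 V
Step 2: [Ox]/[Red] = 0.5705/0.1789 = 3.188932
Step 3: ln(3.188932) = 1.159686
Step 4: correction = 0.02705701 * 1.159686 = 0.031 V
E = 1.031 + 0.031 = 1.062 V

1.062 V


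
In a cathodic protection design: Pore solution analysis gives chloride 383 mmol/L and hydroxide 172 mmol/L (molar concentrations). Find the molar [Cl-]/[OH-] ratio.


Threshold parameter = [Cl-] / [OH-] (molar basis; both in mmol/L, so units cancel)
Ratio = 383 / 172 = 2.23

2.23


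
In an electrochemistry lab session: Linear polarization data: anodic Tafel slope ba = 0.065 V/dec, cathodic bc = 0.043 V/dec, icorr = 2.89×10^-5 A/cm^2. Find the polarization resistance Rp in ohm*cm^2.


Apply the Stern-Geary equation: Rp = ba*bc / (2.303*icorr*(ba+bc))
ba*bc = 0.065*0.043 = 0.002795
ba+bc = 0.108; 2.303*icorr*(ba+bc) = 2.303*2.89×10^-5*0.108 = 7.1881236×10^-6
Rp = 0.002795 / 7.1881236×10^-6 = 388.84 ohm*cm^2

388.84 ohm*cm^2


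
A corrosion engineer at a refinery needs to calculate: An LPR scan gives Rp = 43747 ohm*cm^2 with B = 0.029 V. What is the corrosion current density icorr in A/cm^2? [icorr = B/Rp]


Apply the Stern-Geary relation: icorr = B / Rp
icorr = 0.029 / 43747 = 6.629×10^-7 A/cm^2

6.629×10^-7 A/cm^2


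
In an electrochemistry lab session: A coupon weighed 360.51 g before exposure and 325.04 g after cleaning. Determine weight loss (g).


Weight loss = initial − final
WL = 360.51 − 325.04 = 35.47 g

35.47 g


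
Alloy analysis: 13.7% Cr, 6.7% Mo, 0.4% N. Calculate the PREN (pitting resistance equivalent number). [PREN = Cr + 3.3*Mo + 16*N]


Apply the PREN formula: PREN = Cr + 3.3*Mo + 16*N
PREN = 13.7 + 3.3*6.7 + 16*0.4
PREN = 13.7 + 22.11 + 6.4 = 42.21

42.21


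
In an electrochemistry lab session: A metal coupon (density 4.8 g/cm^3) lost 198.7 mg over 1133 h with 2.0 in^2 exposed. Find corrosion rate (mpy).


Apply the mpy weight-loss relation: CR = 534 * W / (D * A * T)
Numerator: 534 * 198.7 = 106105.8
Denominator: 4.8 * 2.0 * 1133 = 10876.8
CR = 106105.8 / 10876.8 = 9.75524 mpy

9.75524 mpy


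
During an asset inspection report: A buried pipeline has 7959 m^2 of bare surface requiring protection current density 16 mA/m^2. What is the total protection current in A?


I = area * current density, then convert mA → A (÷1000)
I = 7959 * 16 / 1000 = 127.34 A

127.34 A


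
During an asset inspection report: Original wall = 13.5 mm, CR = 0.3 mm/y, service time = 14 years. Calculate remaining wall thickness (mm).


Remaining wall = original − CR × time
t = 13.5 − 0.3*14 = 13.5 − 4.2 = 9.3 mm

9.3 mm


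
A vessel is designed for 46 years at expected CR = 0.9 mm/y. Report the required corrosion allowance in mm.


Corrosion allowance = CR × design life
CA = 0.9 * 46 = 41.4 mm

41.4 mm


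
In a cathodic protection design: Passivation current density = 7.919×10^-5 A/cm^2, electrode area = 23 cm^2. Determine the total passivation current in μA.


I = i_pass * A, then convert A → μA (×10^6)
I = 7.919×10^-5 * 23 * 10^6 = 1821.37 μA

1821.37 μA


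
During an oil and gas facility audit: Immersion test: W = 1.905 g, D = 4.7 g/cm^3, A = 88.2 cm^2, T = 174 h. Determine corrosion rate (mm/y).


Apply the mm/y weight-loss relation: CR = 87600 * W / (D * A * T)
Numerator: 87600 * 1.905 = 166878.0
Denominator: 4.7 * 88.2 * 174 = 72129.96
CR = 166878.0 / 72129.96 = 2.313574 mm/y

2.313574 mm/y


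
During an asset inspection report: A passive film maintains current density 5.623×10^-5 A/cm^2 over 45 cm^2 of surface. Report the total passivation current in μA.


I = i_pass * A, then convert A → μA (×10^6)
I = 5.623×10^-5 * 45 * 10^6 = 2530.35 μA

2530.35 μA


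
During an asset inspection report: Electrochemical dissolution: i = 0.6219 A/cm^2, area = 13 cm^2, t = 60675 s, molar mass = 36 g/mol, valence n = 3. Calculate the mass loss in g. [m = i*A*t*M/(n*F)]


Apply Faraday's law: m = i*A*t*M / (n*F)
Total charge passed Q = i*A*t = 0.6219*13*60675 = 490539.1725 C
m = Q*M/(n*F) = 490539.1725*36/(3*96485) = 61.0092 g

61.0092 g


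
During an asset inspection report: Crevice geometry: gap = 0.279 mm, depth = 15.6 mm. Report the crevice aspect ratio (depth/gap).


Aspect ratio = depth / gap
Ratio = 15.6 / 0.279 = 55.9

55.9


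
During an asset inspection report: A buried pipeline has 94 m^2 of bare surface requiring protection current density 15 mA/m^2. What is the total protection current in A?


I = area * current density, then convert mA → A (÷1000)
I = 94 * 15 / 1000 = 1.41 A

1.41 A


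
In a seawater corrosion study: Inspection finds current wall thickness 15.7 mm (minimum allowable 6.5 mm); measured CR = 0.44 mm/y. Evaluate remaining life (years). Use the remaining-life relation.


Apply the remaining-life relation: RL = (t_current − t_min) / CR
RL = (15.7 − 6.5) / 0.44 = 9.2 / 0.44 = 20.9 years

20.9 years


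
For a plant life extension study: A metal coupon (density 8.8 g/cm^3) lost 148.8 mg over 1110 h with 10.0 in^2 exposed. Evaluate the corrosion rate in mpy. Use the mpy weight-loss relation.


Apply the mpy weight-loss relation: CR = 534 * W / (D * A * T)
Numerator: 534 * 148.8 = 79459.2
Denominator: 8.8 * 10.0 * 1110 = 97680.0
CR = 79459.2 / 97680.0 = 0.81346 mpy

0.81346 mpy


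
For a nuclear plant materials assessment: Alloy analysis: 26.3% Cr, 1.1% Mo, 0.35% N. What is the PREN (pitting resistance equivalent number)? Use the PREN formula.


Apply the PREN formula: PREN = Cr + 3.3*Mo + 16*N
PREN = 26.3 + 3.3*1.1 + 16*0.35
PREN = 26.3 + 3.63 + 5.6 = 35.53

35.53


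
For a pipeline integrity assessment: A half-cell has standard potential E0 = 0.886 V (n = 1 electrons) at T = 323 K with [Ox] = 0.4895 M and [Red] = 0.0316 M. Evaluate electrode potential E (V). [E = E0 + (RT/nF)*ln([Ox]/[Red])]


Apply the Nernst equation: E = E0 + (RT/nF)*ln([Ox]/[Red])
Step 1: RT/nF = 8.314*323/(1*96485) = 0.02783253 V
Step 2: [Ox]/[Red] = 0.4895/0.0316 = 15.490506
Step 3: ln(15.490506) = 2.740227
Step 4: correction = 0.02783253 * 2.740227 = 0.076 V
E = 0.886 + 0.076 = 0.962 V

0.962 V


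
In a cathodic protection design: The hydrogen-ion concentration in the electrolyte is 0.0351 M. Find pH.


pH = −log10[H+]
pH = −log10(0.0351) = 1.45

1.45


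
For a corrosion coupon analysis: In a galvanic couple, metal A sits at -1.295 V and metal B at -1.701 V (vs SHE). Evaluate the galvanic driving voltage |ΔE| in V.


Driving voltage is the absolute potential difference.
|ΔE| = |-1.295 − (-1.701)| = 0.406 V

0.406 V


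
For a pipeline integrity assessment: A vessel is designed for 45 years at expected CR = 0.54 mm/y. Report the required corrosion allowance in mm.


Corrosion allowance = CR × design life
CA = 0.54 * 45 = 24.3 mm

24.3 mm


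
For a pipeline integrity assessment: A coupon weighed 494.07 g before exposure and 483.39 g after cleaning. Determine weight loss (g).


Weight loss = initial − final
WL = 494.07 − 483.39 = 10.68 g

10.68 g


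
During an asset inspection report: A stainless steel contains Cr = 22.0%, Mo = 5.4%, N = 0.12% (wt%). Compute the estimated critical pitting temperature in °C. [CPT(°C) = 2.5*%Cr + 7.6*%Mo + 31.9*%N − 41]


Apply the ASTM G48 empirical CPT estimate: CPT(°C) = 2.5*%Cr + 7.6*%Mo + 31.9*%N − 41
2.5*22.0 = 55; 7.6*5.4 = 41.04; 31.9*0.12 = 3.828
CPT = 55 + 41.04 + 3.828 − 41 = 58.868 °C
Rounded to 0.1 °C: CPT ≈ 58.9 °C

58.9 °C


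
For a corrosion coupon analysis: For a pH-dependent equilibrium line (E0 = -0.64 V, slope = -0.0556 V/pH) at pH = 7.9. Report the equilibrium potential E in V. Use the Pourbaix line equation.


Apply the Pourbaix line equation: E = E0 + slope*pH
E = -0.64 + (-0.0556)*7.9 = -0.64 + (-0.43924) = -1.07924 V
Rounded to 3 decimal places: E = -1.079 V

-1.079 V


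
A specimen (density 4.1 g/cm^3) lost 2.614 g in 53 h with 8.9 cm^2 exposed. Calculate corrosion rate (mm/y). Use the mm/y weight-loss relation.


Apply the mm/y weight-loss relation: CR = 87600 * W / (D * A * T)
Numerator: 87600 * 2.614 = 228986.4
Denominator: 4.1 * 8.9 * 53 = 1933.97
CR = 228986.4 / 1933.97 = 118.40225 mm/y

118.40225 mm/y


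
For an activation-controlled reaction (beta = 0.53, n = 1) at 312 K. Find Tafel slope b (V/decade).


Apply the Tafel slope relation: b = 2.303*R*T/(beta*n*F)
Numerator: 2.303 * 8.314 * 312 = 5973.91
Denominator: 0.53 * 1 * 96485 = 51137.05
b = 5973.91 / 51137.05 = 0.117 V/decade

0.117 V/decade


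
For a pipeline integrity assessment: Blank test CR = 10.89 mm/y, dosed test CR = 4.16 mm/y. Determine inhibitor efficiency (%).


Apply the inhibitor-efficiency definition: IE = (CR_blank − CR_inh)/CR_blank × 100
IE = (10.89 − 4.16) / 10.89 × 100
IE = 6.73 / 10.89 × 100 = 61.8 %

61.8 %


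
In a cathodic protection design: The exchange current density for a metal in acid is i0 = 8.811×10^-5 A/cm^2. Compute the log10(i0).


i0 = 8.811×10^-5 A/cm^2
log10(i0) = -4.055

-4.055


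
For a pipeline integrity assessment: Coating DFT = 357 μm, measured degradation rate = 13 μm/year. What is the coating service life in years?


Service life = thickness / degradation rate
Life = 357 / 13 = 27.5 years

27.5 years


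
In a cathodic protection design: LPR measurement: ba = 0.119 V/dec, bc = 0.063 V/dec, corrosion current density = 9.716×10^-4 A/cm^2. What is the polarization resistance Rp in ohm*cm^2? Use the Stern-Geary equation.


Apply the Stern-Geary equation: Rp = ba*bc / (2.303*icorr*(ba+bc))
ba*bc = 0.119*0.063 = 0.007497
ba+bc = 0.182; 2.303*icorr*(ba+bc) = 2.303*9.716×10^-4*0.182 = 4.0724225×10^-4
Rp = 0.007497 / 4.0724225×10^-4 = 18.41 ohm*cm^2

18.41 ohm*cm^2


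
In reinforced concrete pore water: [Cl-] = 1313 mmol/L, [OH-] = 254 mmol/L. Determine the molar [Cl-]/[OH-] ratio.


Threshold parameter = [Cl-] / [OH-] (molar basis; both in mmol/L, so units cancel)
Ratio = 1313 / 254 = 5.17

5.17


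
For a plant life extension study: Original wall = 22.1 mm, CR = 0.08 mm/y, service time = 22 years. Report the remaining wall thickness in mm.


Remaining wall = original − CR × time
t = 22.1 − 0.08*22 = 22.1 − 1.76 = 20.34 mm

20.34 mm


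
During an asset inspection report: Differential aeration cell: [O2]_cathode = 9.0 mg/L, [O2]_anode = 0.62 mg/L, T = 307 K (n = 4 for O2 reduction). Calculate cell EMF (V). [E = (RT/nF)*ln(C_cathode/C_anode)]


Apply the Nernst concentration-cell relation: E = (RT/nF)*ln(C_cathode/C_anode)
RT/nF = 8.314*307/(4*96485) = 0.00661346 V
ln(9.0/0.62) = 2.67526
E = 0.00661346 * 2.67526 = 0.01769 V

0.01769 V


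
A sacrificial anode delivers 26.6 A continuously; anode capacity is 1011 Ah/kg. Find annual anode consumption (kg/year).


Annual consumption = current * hours per year / capacity
Rate = 26.6 * 8760 / 1011 = 230.5 kg/year

230.5 kg/year


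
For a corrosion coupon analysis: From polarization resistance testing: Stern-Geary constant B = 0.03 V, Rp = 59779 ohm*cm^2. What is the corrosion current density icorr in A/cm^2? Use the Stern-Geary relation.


Apply the Stern-Geary relation: icorr = B / Rp
icorr = 0.03 / 59779 = 5.018×10^-7 A/cm^2

5.018×10^-7 A/cm^2


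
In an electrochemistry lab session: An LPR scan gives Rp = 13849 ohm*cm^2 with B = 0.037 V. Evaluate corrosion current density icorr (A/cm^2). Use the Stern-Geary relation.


Apply the Stern-Geary relation: icorr = B / Rp
icorr = 0.037 / 13849 = 2.672×10^-6 A/cm^2

2.672×10^-6 A/cm^2


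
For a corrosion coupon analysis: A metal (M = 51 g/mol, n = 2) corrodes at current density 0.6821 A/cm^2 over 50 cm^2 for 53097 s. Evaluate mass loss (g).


Apply Faraday's law: m = i*A*t*M / (n*F)
Total charge passed Q = i*A*t = 0.6821*50*53097 = 1810873.185 C
m = Q*M/(n*F) = 1810873.185*51/(2*96485) = 478.5953 g

478.5953 g


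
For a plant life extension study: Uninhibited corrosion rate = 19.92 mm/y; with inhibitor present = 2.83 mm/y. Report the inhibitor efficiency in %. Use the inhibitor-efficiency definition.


Apply the inhibitor-efficiency definition: IE = (CR_blank − CR_inh)/CR_blank × 100
IE = (19.92 − 2.83) / 19.92 × 100
IE = 17.09 / 19.92 × 100 = 85.8 %

85.8 %


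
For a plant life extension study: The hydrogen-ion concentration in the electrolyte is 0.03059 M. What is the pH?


pH = −log10[H+]
pH = −log10(0.03059) = 1.51

1.51


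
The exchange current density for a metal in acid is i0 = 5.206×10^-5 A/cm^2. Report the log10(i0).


i0 = 5.206×10^-5 A/cm^2
log10(i0) = -4.283

-4.283


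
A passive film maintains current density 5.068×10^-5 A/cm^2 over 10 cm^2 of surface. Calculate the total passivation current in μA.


I = i_pass * A, then convert A → μA (×10^6)
I = 5.068×10^-5 * 10 * 10^6 = 506.8 μA

506.8 μA


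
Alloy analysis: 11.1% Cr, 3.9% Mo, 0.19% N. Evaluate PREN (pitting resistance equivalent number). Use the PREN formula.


Apply the PREN formula: PREN = Cr + 3.3*Mo + 16*N
PREN = 11.1 + 3.3*3.9 + 16*0.19
PREN = 11.1 + 12.87 + 3.04 = 27.01

27.01


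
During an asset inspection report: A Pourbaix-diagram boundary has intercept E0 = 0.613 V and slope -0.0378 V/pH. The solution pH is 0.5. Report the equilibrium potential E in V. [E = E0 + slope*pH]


Apply the Pourbaix line equation: E = E0 + slope*pH
E = 0.613 + (-0.0378)*0.5 = 0.613 + (-0.0189) = 0.5941 V
Rounded to 4 decimal places: E = 0.5941 V

0.5941 V


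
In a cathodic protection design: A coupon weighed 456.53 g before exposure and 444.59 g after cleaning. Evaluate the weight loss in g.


Weight loss = initial − final
WL = 456.53 − 444.59 = 11.94 g

11.94 g


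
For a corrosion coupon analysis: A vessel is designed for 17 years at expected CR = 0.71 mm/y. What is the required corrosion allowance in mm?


Corrosion allowance = CR × design life
CA = 0.71 * 17 = 12.07 mm

12.07 mm


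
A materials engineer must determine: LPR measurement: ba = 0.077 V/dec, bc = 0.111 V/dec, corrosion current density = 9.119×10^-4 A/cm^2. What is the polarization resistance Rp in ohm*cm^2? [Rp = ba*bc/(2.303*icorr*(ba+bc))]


Apply the Stern-Geary equation: Rp = ba*bc / (2.303*icorr*(ba+bc))
ba*bc = 0.077*0.111 = 0.008547
ba+bc = 0.188; 2.303*icorr*(ba+bc) = 2.303*9.119×10^-4*0.188 = 3.9481987×10^-4
Rp = 0.008547 / 3.9481987×10^-4 = 21.6 ohm*cm^2

21.6 ohm*cm^2


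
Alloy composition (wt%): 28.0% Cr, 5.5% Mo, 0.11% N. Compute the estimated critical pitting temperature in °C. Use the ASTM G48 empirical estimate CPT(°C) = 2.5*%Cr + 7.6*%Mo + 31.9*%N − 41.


Apply the ASTM G48 empirical CPT estimate: CPT(°C) = 2.5*%Cr + 7.6*%Mo + 31.9*%N − 41
2.5*28.0 = 70; 7.6*5.5 = 41.8; 31.9*0.11 = 3.509
CPT = 70 + 41.8 + 3.509 − 41 = 74.309 °C
Rounded to 0.1 °C: CPT ≈ 74.3 °C

74.3 °C


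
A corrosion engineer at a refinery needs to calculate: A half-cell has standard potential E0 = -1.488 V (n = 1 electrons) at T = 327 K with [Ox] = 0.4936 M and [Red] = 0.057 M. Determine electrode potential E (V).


Apply the Nernst equation: E = E0 + (RT/nF)*ln([Ox]/[Red])
Step 1: RT/nF = 8.314*327/(1*96485) = 0.02817721 V
Step 2: [Ox]/[Red] = 0.4936/0.057 = 8.659649
Step 3: ln(8.659649) = 2.158674
Step 4: correction = 0.02817721 * 2.158674 = 0.061 V
E = -1.488 + 0.061 = -1.427 V

-1.427 V


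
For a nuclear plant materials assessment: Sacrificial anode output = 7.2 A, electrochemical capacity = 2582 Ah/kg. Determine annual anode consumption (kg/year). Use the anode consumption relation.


Annual consumption = current * hours per year / capacity
Rate = 7.2 * 8760 / 2582 = 24.4 kg/year

24.4 kg/year


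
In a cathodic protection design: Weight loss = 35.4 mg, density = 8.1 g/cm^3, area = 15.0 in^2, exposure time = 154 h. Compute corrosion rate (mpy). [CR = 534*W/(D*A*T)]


Apply the mpy weight-loss relation: CR = 534 * W / (D * A * T)
Numerator: 534 * 35.4 = 18903.6
Denominator: 8.1 * 15.0 * 154 = 18711.0
CR = 18903.6 / 18711.0 = 1.0103 mpy

1.0103 mpy


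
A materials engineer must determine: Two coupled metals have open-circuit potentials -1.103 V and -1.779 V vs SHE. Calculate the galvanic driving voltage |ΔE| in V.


Driving voltage is the absolute potential difference.
|ΔE| = |-1.103 − (-1.779)| = 0.676 V

0.676 V


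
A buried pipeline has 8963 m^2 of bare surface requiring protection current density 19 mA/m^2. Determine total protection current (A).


I = area * current density, then convert mA → A (÷1000)
I = 8963 * 19 / 1000 = 170.3 A

170.3 A


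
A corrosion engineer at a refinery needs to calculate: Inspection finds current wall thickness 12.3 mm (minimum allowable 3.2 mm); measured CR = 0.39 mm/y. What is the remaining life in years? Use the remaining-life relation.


Apply the remaining-life relation: RL = (t_current − t_min) / CR
RL = (12.3 − 3.2) / 0.39 = 9.1 / 0.39 = 23.3 years

23.3 years


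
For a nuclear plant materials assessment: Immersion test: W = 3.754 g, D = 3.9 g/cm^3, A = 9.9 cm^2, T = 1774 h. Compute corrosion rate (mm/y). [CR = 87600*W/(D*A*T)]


Apply the mm/y weight-loss relation: CR = 87600 * W / (D * A * T)
Numerator: 87600 * 3.754 = 328850.4
Denominator: 3.9 * 9.9 * 1774 = 68494.14
CR = 328850.4 / 68494.14 = 4.80115 mm/y

4.80115 mm/y


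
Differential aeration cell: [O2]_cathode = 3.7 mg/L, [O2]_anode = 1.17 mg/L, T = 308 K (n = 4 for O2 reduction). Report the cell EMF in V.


Apply the Nernst concentration-cell relation: E = (RT/nF)*ln(C_cathode/C_anode)
RT/nF = 8.314*308/(4*96485) = 0.006635 V
ln(3.7/1.17) = 1.15133
E = 0.006635 * 1.15133 = 0.00764 V

0.00764 V


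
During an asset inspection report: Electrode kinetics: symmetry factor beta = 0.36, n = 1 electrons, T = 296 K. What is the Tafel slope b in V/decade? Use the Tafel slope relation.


Apply the Tafel slope relation: b = 2.303*R*T/(beta*n*F)
Numerator: 2.303 * 8.314 * 296 = 5667.55
Denominator: 0.36 * 1 * 96485 = 34734.6
b = 5667.55 / 34734.6 = 0.1632 V/decade

0.1632 V/decade


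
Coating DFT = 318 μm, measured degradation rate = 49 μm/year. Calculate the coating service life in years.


Service life = thickness / degradation rate
Life = 318 / 49 = 6.5 years

6.5 years


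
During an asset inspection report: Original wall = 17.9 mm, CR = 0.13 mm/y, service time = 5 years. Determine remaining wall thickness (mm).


Remaining wall = original − CR × time
t = 17.9 − 0.13*5 = 17.9 − 0.65 = 17.25 mm

17.25 mm


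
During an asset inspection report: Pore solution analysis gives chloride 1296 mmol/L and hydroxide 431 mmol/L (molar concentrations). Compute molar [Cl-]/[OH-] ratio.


Threshold parameter = [Cl-] / [OH-] (molar basis; both in mmol/L, so units cancel)
Ratio = 1296 / 431 = 3.01

3.01


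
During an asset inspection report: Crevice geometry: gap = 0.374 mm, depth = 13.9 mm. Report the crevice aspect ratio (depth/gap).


Aspect ratio = depth / gap
Ratio = 13.9 / 0.374 = 37.2

37.2


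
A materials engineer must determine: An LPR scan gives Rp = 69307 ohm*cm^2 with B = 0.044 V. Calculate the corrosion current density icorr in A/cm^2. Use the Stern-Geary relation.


Apply the Stern-Geary relation: icorr = B / Rp
icorr = 0.044 / 69307 = 6.349×10^-7 A/cm^2

6.349×10^-7 A/cm^2


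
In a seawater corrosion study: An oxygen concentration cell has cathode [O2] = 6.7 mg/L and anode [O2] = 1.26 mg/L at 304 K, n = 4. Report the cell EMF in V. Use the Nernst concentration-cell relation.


Apply the Nernst concentration-cell relation: E = (RT/nF)*ln(C_cathode/C_anode)
RT/nF = 8.314*304/(4*96485) = 0.00654883 V
ln(6.7/1.26) = 1.671
E = 0.00654883 * 1.671 = 0.01094 V

0.01094 V


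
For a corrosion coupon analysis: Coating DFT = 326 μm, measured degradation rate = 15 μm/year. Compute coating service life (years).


Service life = thickness / degradation rate
Life = 326 / 15 = 21.7 years

21.7 years


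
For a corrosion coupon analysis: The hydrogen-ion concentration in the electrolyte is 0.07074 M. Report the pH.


pH = −log10[H+]
pH = −log10(0.07074) = 1.15

1.15


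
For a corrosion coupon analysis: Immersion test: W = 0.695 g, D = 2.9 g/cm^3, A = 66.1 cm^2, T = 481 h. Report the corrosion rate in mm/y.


Apply the mm/y weight-loss relation: CR = 87600 * W / (D * A * T)
Numerator: 87600 * 0.695 = 60882.0
Denominator: 2.9 * 66.1 * 481 = 92202.89
CR = 60882.0 / 92202.89 = 0.6603 mm/y

0.6603 mm/y


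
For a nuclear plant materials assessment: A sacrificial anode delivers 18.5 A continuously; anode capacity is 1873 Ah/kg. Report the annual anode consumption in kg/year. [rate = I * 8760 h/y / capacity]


Annual consumption = current * hours per year / capacity
Rate = 18.5 * 8760 / 1873 = 86.5 kg/year

86.5 kg/year


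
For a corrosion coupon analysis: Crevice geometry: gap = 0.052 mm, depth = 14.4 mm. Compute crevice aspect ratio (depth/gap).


Aspect ratio = depth / gap
Ratio = 14.4 / 0.052 = 276.9

276.9


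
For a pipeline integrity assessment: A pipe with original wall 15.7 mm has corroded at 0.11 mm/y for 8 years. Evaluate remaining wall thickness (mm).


Remaining wall = original − CR × time
t = 15.7 − 0.11*8 = 15.7 − 0.88 = 14.82 mm

14.82 mm


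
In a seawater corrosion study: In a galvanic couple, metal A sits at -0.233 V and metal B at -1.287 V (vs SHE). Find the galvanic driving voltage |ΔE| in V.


Driving voltage is the absolute potential difference.
|ΔE| = |-0.233 − (-1.287)| = 1.054 V

1.054 V


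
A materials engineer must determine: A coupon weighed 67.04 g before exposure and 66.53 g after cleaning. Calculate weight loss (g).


Weight loss = initial − final
WL = 67.04 − 66.53 = 0.51 g

0.51 g


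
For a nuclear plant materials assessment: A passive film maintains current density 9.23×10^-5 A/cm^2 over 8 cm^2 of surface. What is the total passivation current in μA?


I = i_pass * A, then convert A → μA (×10^6)
I = 9.23×10^-5 * 8 * 10^6 = 738.4 μA

738.4 μA


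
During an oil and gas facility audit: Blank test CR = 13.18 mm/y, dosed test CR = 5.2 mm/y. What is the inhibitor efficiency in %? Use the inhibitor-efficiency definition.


Apply the inhibitor-efficiency definition: IE = (CR_blank − CR_inh)/CR_blank × 100
IE = (13.18 − 5.2) / 13.18 × 100
IE = 7.98 / 13.18 × 100 = 60.5 %

60.5 %


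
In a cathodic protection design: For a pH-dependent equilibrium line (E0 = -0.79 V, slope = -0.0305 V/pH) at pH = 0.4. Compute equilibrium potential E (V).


Apply the Pourbaix line equation: E = E0 + slope*pH
E = -0.79 + (-0.0305)*0.4 = -0.79 + (-0.0122) = -0.8022 V
Rounded to 4 decimal places: E = -0.8022 V

-0.8022 V


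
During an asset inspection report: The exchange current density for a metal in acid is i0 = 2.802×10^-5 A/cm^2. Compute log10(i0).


i0 = 2.802×10^-5 A/cm^2
log10(i0) = -4.553

-4.553


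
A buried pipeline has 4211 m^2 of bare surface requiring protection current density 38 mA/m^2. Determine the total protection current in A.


I = area * current density, then convert mA → A (÷1000)
I = 4211 * 38 / 1000 = 160.02 A

160.02 A


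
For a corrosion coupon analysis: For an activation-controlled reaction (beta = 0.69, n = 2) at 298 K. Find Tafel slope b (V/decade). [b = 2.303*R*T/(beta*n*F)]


Apply the Tafel slope relation: b = 2.303*R*T/(beta*n*F)
Numerator: 2.303 * 8.314 * 298 = 5705.85
Denominator: 0.69 * 2 * 96485 = 133149.3
b = 5705.85 / 133149.3 = 0.043 V/decade

0.043 V/decade


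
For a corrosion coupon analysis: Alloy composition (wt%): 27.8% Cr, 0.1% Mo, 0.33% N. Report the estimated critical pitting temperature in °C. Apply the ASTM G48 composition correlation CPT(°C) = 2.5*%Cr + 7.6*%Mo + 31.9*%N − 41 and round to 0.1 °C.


Apply the ASTM G48 empirical CPT estimate: CPT(°C) = 2.5*%Cr + 7.6*%Mo + 31.9*%N − 41
2.5*27.8 = 69.5; 7.6*0.1 = 0.76; 31.9*0.33 = 10.527
CPT = 69.5 + 0.76 + 10.527 − 41 = 39.787 °C
Rounded to 0.1 °C: CPT ≈ 39.8 °C

39.8 °C


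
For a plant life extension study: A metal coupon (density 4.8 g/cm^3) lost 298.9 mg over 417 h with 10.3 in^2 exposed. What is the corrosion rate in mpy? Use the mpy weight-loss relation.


Apply the mpy weight-loss relation: CR = 534 * W / (D * A * T)
Numerator: 534 * 298.9 = 159612.6
Denominator: 4.8 * 10.3 * 417 = 20616.48
CR = 159612.6 / 20616.48 = 7.742 mpy

7.742 mpy


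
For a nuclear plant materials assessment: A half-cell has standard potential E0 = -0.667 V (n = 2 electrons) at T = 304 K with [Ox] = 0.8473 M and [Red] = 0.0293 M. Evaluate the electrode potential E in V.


Apply the Nernst equation: E = E0 + (RT/nF)*ln([Ox]/[Red])
Step 1: RT/nF = 8.314*304/(2*96485) = 0.01309766 V
Step 2: [Ox]/[Red] = 0.8473/0.0293 = 28.918089
Step 3: ln(28.918089) = 3.364467
Step 4: correction = 0.01309766 * 3.364467 = 0.044 V
E = -0.667 + 0.044 = -0.623 V

-0.623 V


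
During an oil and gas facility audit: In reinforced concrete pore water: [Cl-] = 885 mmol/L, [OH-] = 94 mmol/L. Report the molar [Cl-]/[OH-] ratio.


Threshold parameter = [Cl-] / [OH-] (molar basis; both in mmol/L, so units cancel)
Ratio = 885 / 94 = 9.41

9.41


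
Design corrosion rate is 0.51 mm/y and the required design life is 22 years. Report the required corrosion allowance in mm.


Corrosion allowance = CR × design life
CA = 0.51 * 22 = 11.22 mm

11.22 mm


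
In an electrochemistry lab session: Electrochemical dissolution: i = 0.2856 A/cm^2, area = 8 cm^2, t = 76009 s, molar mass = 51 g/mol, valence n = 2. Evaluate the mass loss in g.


Apply Faraday's law: m = i*A*t*M / (n*F)
Total charge passed Q = i*A*t = 0.2856*8*76009 = 173665.3632 C
m = Q*M/(n*F) = 173665.3632*51/(2*96485) = 45.898 g

45.898 g


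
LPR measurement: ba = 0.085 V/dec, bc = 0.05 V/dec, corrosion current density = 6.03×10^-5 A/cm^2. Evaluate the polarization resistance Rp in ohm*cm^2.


Apply the Stern-Geary equation: Rp = ba*bc / (2.303*icorr*(ba+bc))
ba*bc = 0.085*0.05 = 0.00425
ba+bc = 0.135; 2.303*icorr*(ba+bc) = 2.303*6.03×10^-5*0.135 = 1.8747571×10^-5
Rp = 0.00425 / 1.8747571×10^-5 = 226.7 ohm*cm^2

226.7 ohm*cm^2


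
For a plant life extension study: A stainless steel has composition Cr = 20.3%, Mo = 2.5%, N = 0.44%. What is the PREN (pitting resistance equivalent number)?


Apply the PREN formula: PREN = Cr + 3.3*Mo + 16*N
PREN = 20.3 + 3.3*2.5 + 16*0.44
PREN = 20.3 + 8.25 + 7.04 = 35.59

35.59


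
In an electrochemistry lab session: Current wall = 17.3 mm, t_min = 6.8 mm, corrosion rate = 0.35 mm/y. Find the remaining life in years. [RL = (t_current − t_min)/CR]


Apply the remaining-life relation: RL = (t_current − t_min) / CR
RL = (17.3 − 6.8) / 0.35 = 10.5 / 0.35 = 30.0 years

30.0 years


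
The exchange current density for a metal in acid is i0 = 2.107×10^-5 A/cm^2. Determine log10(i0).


i0 = 2.107×10^-5 A/cm^2
log10(i0) = -4.676

-4.676


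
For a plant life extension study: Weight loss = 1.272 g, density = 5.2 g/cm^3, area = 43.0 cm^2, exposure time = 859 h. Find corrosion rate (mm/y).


Apply the mm/y weight-loss relation: CR = 87600 * W / (D * A * T)
Numerator: 87600 * 1.272 = 111427.2
Denominator: 5.2 * 43.0 * 859 = 192072.4
CR = 111427.2 / 192072.4 = 0.580131 mm/y

0.580131 mm/y


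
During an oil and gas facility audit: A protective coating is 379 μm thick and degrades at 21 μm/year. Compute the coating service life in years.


Service life = thickness / degradation rate
Life = 379 / 21 = 18.0 years

18.0 years


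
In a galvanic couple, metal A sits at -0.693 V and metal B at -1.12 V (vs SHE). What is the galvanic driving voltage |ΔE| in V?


Driving voltage is the absolute potential difference.
|ΔE| = |-0.693 − (-1.12)| = 0.427 V

0.427 V


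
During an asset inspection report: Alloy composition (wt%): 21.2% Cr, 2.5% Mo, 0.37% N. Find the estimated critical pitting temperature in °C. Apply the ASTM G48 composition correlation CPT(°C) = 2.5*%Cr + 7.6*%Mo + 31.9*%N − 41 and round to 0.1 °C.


Apply the ASTM G48 empirical CPT estimate: CPT(°C) = 2.5*%Cr + 7.6*%Mo + 31.9*%N − 41
2.5*21.2 = 53; 7.6*2.5 = 19; 31.9*0.37 = 11.803
CPT = 53 + 19 + 11.803 − 41 = 42.803 °C
Rounded to 0.1 °C: CPT ≈ 42.8 °C

42.8 °C


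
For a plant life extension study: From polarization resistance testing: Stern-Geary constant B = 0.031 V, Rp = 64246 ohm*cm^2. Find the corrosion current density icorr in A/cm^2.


Apply the Stern-Geary relation: icorr = B / Rp
icorr = 0.031 / 64246 = 4.825×10^-7 A/cm^2

4.825×10^-7 A/cm^2


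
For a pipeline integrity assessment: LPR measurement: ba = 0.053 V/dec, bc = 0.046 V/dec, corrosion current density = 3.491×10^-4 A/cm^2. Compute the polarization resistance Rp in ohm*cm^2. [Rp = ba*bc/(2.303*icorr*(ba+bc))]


Apply the Stern-Geary equation: Rp = ba*bc / (2.303*icorr*(ba+bc))
ba*bc = 0.053*0.046 = 0.002438
ba+bc = 0.099; 2.303*icorr*(ba+bc) = 2.303*3.491×10^-4*0.099 = 7.9593753×10^-5
Rp = 0.002438 / 7.9593753×10^-5 = 30.63 ohm*cm^2

30.63 ohm*cm^2


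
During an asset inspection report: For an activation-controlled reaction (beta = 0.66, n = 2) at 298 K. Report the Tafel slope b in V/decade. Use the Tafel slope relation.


Apply the Tafel slope relation: b = 2.303*R*T/(beta*n*F)
Numerator: 2.303 * 8.314 * 298 = 5705.85
Denominator: 0.66 * 2 * 96485 = 127360.2
b = 5705.85 / 127360.2 = 0.0448 V/decade

0.0448 V/decade


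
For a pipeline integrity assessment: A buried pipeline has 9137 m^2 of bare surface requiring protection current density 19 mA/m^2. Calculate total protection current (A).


I = area * current density, then convert mA → A (÷1000)
I = 9137 * 19 / 1000 = 173.6 A

173.6 A


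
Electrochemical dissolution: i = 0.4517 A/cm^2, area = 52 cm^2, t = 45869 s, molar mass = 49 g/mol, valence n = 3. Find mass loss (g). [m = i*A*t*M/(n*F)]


Apply Faraday's law: m = i*A*t*M / (n*F)
Total charge passed Q = i*A*t = 0.4517*52*45869 = 1077389.4196 C
m = Q*M/(n*F) = 1077389.4196*49/(3*96485) = 182.384 g

182.384 g


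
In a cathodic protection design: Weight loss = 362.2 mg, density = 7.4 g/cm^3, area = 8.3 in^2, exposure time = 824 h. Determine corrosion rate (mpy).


Apply the mpy weight-loss relation: CR = 534 * W / (D * A * T)
Numerator: 534 * 362.2 = 193414.8
Denominator: 7.4 * 8.3 * 824 = 50610.08
CR = 193414.8 / 50610.08 = 3.82167 mpy

3.82167 mpy


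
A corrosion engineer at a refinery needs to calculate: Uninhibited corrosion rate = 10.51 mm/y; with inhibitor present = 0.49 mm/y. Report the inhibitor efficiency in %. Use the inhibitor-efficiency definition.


Apply the inhibitor-efficiency definition: IE = (CR_blank − CR_inh)/CR_blank × 100
IE = (10.51 − 0.49) / 10.51 × 100
IE = 10.02 / 10.51 × 100 = 95.3 %

95.3 %


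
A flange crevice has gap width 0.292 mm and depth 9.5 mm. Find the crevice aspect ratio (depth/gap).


Aspect ratio = depth / gap
Ratio = 9.5 / 0.292 = 32.5

32.5


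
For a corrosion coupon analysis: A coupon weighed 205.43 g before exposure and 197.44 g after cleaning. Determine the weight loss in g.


Weight loss = initial − final
WL = 205.43 − 197.44 = 7.99 g

7.99 g


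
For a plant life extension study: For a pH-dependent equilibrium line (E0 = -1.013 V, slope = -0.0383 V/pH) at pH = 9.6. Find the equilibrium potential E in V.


Apply the Pourbaix line equation: E = E0 + slope*pH
E = -1.013 + (-0.0383)*9.6 = -1.013 + (-0.36768) = -1.38068 V
Rounded to 4 decimal places: E = -1.3807 V

-1.3807 V


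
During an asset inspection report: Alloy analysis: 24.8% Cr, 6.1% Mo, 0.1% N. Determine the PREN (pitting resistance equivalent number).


Apply the PREN formula: PREN = Cr + 3.3*Mo + 16*N
PREN = 24.8 + 3.3*6.1 + 16*0.1
PREN = 24.8 + 20.13 + 1.6 = 46.53

46.53


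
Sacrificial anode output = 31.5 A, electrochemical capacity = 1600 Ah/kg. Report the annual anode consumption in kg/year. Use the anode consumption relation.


Annual consumption = current * hours per year / capacity
Rate = 31.5 * 8760 / 1600 = 172.5 kg/year

172.5 kg/year


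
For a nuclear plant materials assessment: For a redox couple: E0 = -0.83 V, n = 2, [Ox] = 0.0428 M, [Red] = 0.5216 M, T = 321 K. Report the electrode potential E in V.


Apply the Nernst equation: E = E0 + (RT/nF)*ln([Ox]/[Red])
Step 1: RT/nF = 8.314*321/(2*96485) = 0.0138301 V
Step 2: [Ox]/[Red] = 0.0428/0.5216 = 0.082055
Step 3: ln(0.082055) = -2.500366
Step 4: correction = 0.0138301 * -2.500366 = -0.035 V
E = -0.83 + -0.035 = -0.865 V

-0.865 V


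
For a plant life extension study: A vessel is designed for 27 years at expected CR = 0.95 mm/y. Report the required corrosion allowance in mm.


Corrosion allowance = CR × design life
CA = 0.95 * 27 = 25.65 mm

25.65 mm


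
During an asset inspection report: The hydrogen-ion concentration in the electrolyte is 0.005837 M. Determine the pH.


pH = −log10[H+]
pH = −log10(0.005837) = 2.23

2.23


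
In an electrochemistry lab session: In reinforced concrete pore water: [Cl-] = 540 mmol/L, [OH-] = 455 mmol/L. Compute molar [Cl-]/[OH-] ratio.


Threshold parameter = [Cl-] / [OH-] (molar basis; both in mmol/L, so units cancel)
Ratio = 540 / 455 = 1.19

1.19


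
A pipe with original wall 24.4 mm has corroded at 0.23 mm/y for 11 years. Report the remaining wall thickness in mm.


Remaining wall = original − CR × time
t = 24.4 − 0.23*11 = 24.4 − 2.53 = 21.87 mm

21.87 mm


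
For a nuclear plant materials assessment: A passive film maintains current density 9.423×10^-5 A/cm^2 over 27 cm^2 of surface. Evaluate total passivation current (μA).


I = i_pass * A, then convert A → μA (×10^6)
I = 9.423×10^-5 * 27 * 10^6 = 2544.21 μA

2544.21 μA


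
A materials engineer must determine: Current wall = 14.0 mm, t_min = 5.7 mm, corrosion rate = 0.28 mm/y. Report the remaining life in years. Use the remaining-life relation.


Apply the remaining-life relation: RL = (t_current − t_min) / CR
RL = (14.0 − 5.7) / 0.28 = 8.3 / 0.28 = 29.6 years

29.6 years


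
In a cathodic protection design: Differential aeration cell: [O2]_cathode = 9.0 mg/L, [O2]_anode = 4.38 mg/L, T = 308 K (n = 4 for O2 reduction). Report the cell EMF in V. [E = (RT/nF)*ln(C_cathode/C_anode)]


Apply the Nernst concentration-cell relation: E = (RT/nF)*ln(C_cathode/C_anode)
RT/nF = 8.314*308/(4*96485) = 0.006635 V
ln(9.0/4.38) = 0.72018
E = 0.006635 * 0.72018 = 0.00478 V

0.00478 V


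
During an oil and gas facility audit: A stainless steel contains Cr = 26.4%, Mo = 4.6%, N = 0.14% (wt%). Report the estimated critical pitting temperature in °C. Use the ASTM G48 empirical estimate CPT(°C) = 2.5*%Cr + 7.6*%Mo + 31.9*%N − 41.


Apply the ASTM G48 empirical CPT estimate: CPT(°C) = 2.5*%Cr + 7.6*%Mo + 31.9*%N − 41
2.5*26.4 = 66; 7.6*4.6 = 34.96; 31.9*0.14 = 4.466
CPT = 66 + 34.96 + 4.466 − 41 = 64.426 °C
Rounded to 0.1 °C: CPT ≈ 64.4 °C

64.4 °C


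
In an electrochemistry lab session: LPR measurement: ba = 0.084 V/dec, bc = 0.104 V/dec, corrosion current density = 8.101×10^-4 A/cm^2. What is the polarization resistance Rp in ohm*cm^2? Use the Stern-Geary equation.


Apply the Stern-Geary equation: Rp = ba*bc / (2.303*icorr*(ba+bc))
ba*bc = 0.084*0.104 = 0.008736
ba+bc = 0.188; 2.303*icorr*(ba+bc) = 2.303*8.101×10^-4*0.188 = 3.5074414×10^-4
Rp = 0.008736 / 3.5074414×10^-4 = 24.9 ohm*cm^2

24.9 ohm*cm^2


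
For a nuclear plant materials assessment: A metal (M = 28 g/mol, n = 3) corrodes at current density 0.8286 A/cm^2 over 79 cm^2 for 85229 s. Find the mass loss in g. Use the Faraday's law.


Apply Faraday's law: m = i*A*t*M / (n*F)
Total charge passed Q = i*A*t = 0.8286*79*85229 = 5579039.2026 C
m = Q*M/(n*F) = 5579039.2026*28/(3*96485) = 539.6801 g

539.6801 g


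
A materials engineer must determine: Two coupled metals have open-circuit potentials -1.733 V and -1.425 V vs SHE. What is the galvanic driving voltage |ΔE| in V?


Driving voltage is the absolute potential difference.
|ΔE| = |-1.733 − (-1.425)| = 0.308 V

0.308 V


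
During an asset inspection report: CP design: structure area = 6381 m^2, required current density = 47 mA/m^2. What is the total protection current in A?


I = area * current density, then convert mA → A (÷1000)
I = 6381 * 47 / 1000 = 299.91 A

299.91 A


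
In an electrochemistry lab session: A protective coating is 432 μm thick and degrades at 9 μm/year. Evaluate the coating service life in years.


Service life = thickness / degradation rate
Life = 432 / 9 = 48.0 years

48.0 years


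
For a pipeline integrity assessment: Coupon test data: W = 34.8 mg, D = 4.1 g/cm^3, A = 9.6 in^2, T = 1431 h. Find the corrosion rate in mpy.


Apply the mpy weight-loss relation: CR = 534 * W / (D * A * T)
Numerator: 534 * 34.8 = 18583.2
Denominator: 4.1 * 9.6 * 1431 = 56324.16
CR = 18583.2 / 56324.16 = 0.3299 mpy

0.3299 mpy


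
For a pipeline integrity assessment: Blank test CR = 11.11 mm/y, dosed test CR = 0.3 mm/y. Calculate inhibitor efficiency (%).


Apply the inhibitor-efficiency definition: IE = (CR_blank − CR_inh)/CR_blank × 100
IE = (11.11 − 0.3) / 11.11 × 100
IE = 10.81 / 11.11 × 100 = 97.3 %

97.3 %


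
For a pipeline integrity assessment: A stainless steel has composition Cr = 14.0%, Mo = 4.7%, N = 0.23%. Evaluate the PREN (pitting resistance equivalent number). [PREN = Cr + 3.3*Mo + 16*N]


Apply the PREN formula: PREN = Cr + 3.3*Mo + 16*N
PREN = 14.0 + 3.3*4.7 + 16*0.23
PREN = 14.0 + 15.51 + 3.68 = 33.19

33.19


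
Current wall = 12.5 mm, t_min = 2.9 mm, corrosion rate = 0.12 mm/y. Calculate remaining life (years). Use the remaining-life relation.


Apply the remaining-life relation: RL = (t_current − t_min) / CR
RL = (12.5 − 2.9) / 0.12 = 9.6 / 0.12 = 80.0 years

80.0 years


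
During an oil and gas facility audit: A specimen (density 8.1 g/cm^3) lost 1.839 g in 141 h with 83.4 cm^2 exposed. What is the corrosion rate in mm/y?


Apply the mm/y weight-loss relation: CR = 87600 * W / (D * A * T)
Numerator: 87600 * 1.839 = 161096.4
Denominator: 8.1 * 83.4 * 141 = 95251.14
CR = 161096.4 / 95251.14 = 1.691281 mm/y

1.691281 mm/y


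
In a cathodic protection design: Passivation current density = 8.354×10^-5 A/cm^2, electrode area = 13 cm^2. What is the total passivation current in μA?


I = i_pass * A, then convert A → μA (×10^6)
I = 8.354×10^-5 * 13 * 10^6 = 1086.02 μA

1086.02 μA


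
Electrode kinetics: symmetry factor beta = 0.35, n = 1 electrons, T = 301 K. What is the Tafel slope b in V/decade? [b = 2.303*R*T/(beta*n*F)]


Apply the Tafel slope relation: b = 2.303*R*T/(beta*n*F)
Numerator: 2.303 * 8.314 * 301 = 5763.29
Denominator: 0.35 * 1 * 96485 = 33769.75
b = 5763.29 / 33769.75 = 0.171 V/decade

0.171 V/decade


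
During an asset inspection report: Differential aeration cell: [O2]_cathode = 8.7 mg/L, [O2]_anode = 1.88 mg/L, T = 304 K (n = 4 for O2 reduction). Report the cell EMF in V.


Apply the Nernst concentration-cell relation: E = (RT/nF)*ln(C_cathode/C_anode)
RT/nF = 8.314*304/(4*96485) = 0.00654883 V
ln(8.7/1.88) = 1.53205
E = 0.00654883 * 1.53205 = 0.01003 V

0.01003 V
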